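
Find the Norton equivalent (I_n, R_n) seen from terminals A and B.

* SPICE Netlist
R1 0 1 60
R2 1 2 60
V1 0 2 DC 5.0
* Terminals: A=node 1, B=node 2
Find the Thévenin equivalent first; then I_n = V_th/R_th and R_n = R_th.
Step 1 — V_th is the open-circuit voltage V_A - V_B (nothing connected across the terminals).
Nodal analysis, taking node 2 as the 0 V reference.
Source V1 fixes V_0 = 5 V.
KCL at each unknown node (sum of currents leaving = 0; resistances in Ω):
  Node 1: (V_1 - 5)/60 + (V_1 - 0)/60 = 0
Collecting terms: 0.03333 × V_1 = 0.08333  =>  V_1 = 2.5 V
V_th = V_1 - V_2 = 2.5 - 0 = 2.5 V
Step 2 — R_th: zero the source — replace V1 by a short circuit (node 2 merges into node 0) — and find the resistance seen between A (node 1) and B (node 0).
Reduce the network between node 1 (A) and node 0 (B) by series/parallel combination:
  Rp1 = R1 ‖ R2 (parallel, both between nodes 0 and 1) = 1/(1/60 + 1/60) = 30 Ω
R_th = 30 Ω
I_n = V_th/R_th = 2.5/30 = 0.08333 A, and R_n = R_th = 30 Ω

Final answer: I_n = 0.08333 A, R_n = 30 Ω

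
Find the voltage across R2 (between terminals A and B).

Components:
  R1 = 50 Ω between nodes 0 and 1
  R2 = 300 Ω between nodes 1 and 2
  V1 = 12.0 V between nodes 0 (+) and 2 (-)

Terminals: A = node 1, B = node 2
R1 and R2 are in series across V1 (node 0 → node 1 → node 2), and the output A–B is taken across R2, so this is a voltage divider.
Series current: I = V1/(R1 + R2) = 12/(50 + 300) = 12/350 = 0.03429 A
V_R2 = I × R2 = V1 × R2/(R1 + R2) = 12 × 300/350 = 10.29 V

Final answer: 10.29 V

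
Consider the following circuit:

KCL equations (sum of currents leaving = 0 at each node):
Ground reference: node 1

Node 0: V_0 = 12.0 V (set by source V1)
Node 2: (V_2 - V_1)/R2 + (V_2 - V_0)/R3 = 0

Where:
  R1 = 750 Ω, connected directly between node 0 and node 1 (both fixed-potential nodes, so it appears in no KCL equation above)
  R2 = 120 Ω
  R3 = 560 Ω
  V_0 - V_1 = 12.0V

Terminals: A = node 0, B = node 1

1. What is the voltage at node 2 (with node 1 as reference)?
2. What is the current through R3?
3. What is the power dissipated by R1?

Nodal analysis, taking node 1 as the 0 V reference.
Source V1 fixes V_0 = 12 V.
KCL at each unknown node (sum of currents leaving = 0; resistances in Ω):
  Node 2: (V_2 - 0)/120 + (V_2 - 12)/560 = 0
Collecting terms: 0.01012 × V_2 = 0.02143  =>  V_2 = 2.118 V
Part 1:
  Read off the nodal solution: V_2 = 2.118 V
Part 2:
  I_R3 = (V_0 - V_2)/R3 = (12 - 2.118)/560 = 0.01765 A
  Magnitude: I_R3 = 0.01765 A
Part 3:
  I_R1 = (V_0 - V_1)/R1 = (12 - 0)/750 = 0.016 A
  P_R1 = I_R1² × R1 = (0.016)² × 750 = 0.192 W

Final answers:
1. V_2 = 2.118 V
2. I_R3 = 0.01765 A
3. P_R1 = 0.192 W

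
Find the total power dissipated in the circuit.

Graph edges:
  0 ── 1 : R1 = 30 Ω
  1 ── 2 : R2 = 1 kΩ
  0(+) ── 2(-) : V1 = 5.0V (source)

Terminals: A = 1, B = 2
Nodal analysis, taking node 2 as the 0 V reference.
Source V1 fixes V_0 = 5 V.
KCL at each unknown node (sum of currents leaving = 0; resistances in Ω):
  Node 1: (V_1 - 5)/30 + (V_1 - 0)/1000 = 0
Collecting terms: 0.03433 × V_1 = 0.1667  =>  V_1 = 4.854 V
Power in each resistor, P = (ΔV)²/R:
  P_R1 = (5 - 4.854)²/30 = 0.0007069 W
  P_R2 = (4.854 - 0)²/1000 = 0.02356 W
P_total = P_R1 + P_R2 = 0.02427 W

Final answer: 0.02427 W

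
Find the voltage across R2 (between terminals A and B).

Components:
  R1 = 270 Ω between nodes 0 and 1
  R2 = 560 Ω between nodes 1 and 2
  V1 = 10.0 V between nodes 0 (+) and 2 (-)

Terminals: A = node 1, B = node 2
R1 and R2 are in series across V1 (node 0 → node 1 → node 2), and the output A–B is taken across R2, so this is a voltage divider.
Series current: I = V1/(R1 + R2) = 10/(270 + 560) = 10/830 = 0.01205 A
V_R2 = I × R2 = V1 × R2/(R1 + R2) = 10 × 560/830 = 6.747 V

Final answer: 6.747 V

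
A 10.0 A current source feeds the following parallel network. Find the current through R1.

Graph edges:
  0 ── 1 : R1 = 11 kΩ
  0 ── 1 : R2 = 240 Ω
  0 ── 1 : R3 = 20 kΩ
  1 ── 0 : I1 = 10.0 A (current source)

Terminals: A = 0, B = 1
All resistors sit directly between nodes 0 and 1, so they are in parallel and share one voltage V; the full source current 10 A splits among them.
1/R_par = 1/11000 + 1/240 + 1/20000 = 0.004308 S  =>  R_par = 232.1 Ω
V = I × R_par = 10 × 232.1 = 2321 V
I_R1 = V/R1 = 2321/11000 = 0.211 A

Final answer: 0.211 A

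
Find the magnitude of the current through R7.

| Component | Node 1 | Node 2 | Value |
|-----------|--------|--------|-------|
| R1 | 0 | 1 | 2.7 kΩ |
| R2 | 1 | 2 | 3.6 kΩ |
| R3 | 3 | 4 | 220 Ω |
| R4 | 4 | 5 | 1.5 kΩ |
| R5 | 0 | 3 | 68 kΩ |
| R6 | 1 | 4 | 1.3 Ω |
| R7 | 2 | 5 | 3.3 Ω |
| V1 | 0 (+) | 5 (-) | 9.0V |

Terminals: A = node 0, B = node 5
Nodal analysis, taking node 5 as the 0 V reference.
Source V1 fixes V_0 = 9 V.
KCL at each unknown node (sum of currents leaving = 0; resistances in Ω):
  Node 1: (V_1 - 9)/2700 + (V_1 - V_2)/3600 + (V_1 - V_4)/1.3 = 0
  Node 2: (V_2 - V_1)/3600 + (V_2 - 0)/3.3 = 0
  Node 3: (V_3 - V_4)/220 + (V_3 - 9)/68000 = 0
  Node 4: (V_4 - V_3)/220 + (V_4 - 0)/1500 + (V_4 - V_1)/1.3 = 0
Collecting terms (coefficients in siemens):
  0.7699·V_1 - 0.0002778·V_2 - 0.7692·V_4 = 0.003333
  0.3033·V_2 - 0.0002778·V_1 = 0
  0.00456·V_3 - 0.004545·V_4 = 0.0001324
  0.7744·V_4 - 0.7692·V_1 - 0.004545·V_3 = 0
Solving these 4 simultaneous equations (Gaussian elimination) gives:
  V_1 = 2.608 V, V_2 = 0.002389 V, V_3 = 2.627 V, V_4 = 2.606 V
I_R7 = (V_2 - V_5)/R7 = (0.002389 - 0)/3.3 = 0.0007238 A
|I_R7| = 0.0007238 A

Final answer: |I_R7| = 0.0007238 A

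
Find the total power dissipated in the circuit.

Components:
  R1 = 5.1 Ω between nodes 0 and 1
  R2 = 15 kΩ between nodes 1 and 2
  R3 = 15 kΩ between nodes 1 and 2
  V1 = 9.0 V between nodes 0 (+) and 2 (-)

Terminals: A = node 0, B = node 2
Nodal analysis, taking node 2 as the 0 V reference.
Source V1 fixes V_0 = 9 V.
KCL at each unknown node (sum of currents leaving = 0; resistances in Ω):
  Node 1: (V_1 - 9)/5.1 + (V_1 - 0)/15000 + (V_1 - 0)/15000 = 0
Collecting terms: 0.1962 × V_1 = 1.765  =>  V_1 = 8.994 V
Power in each resistor, P = (ΔV)²/R:
  P_R1 = (9 - 8.994)²/5.1 = 0.000007334 W
  P_R2 = (8.994 - 0)²/15000 = 0.005393 W
  P_R3 = (8.994 - 0)²/15000 = 0.005393 W
P_total = P_R1 + P_R2 + P_R3 = 0.01079 W

Final answer: 0.01079 W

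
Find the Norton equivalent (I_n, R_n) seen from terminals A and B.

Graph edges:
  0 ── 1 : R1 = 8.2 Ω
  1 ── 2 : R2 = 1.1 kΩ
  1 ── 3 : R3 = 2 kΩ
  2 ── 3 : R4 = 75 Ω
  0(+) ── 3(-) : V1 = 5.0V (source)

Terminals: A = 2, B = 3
Find the Thévenin equivalent first; then I_n = V_th/R_th and R_n = R_th.
Step 1 — V_th is the open-circuit voltage V_A - V_B (nothing connected across the terminals).
Nodal analysis, taking node 3 as the 0 V reference.
Source V1 fixes V_0 = 5 V.
KCL at each unknown node (sum of currents leaving = 0; resistances in Ω):
  Node 1: (V_1 - 5)/8.2 + (V_1 - V_2)/1100 + (V_1 - 0)/2000 = 0
  Node 2: (V_2 - V_1)/1100 + (V_2 - 0)/75 = 0
Collecting terms (coefficients in siemens):
  0.1234·V_1 - 0.0009091·V_2 = 0.6098
  0.01424·V_2 - 0.0009091·V_1 = 0
Determinant D = (0.1234)(0.01424) - (-0.0009091)(-0.0009091) = 0.001756
V_1 = [(0.6098)(0.01424) - (-0.0009091)(0)]/D = 4.945 V
V_2 = [(0.1234)(0) - (0.6098)(-0.0009091)]/D = 0.3157 V
V_th = V_2 - V_3 = 0.3157 - 0 = 0.3157 V
Step 2 — R_th: zero the source — replace V1 by a short circuit (node 3 merges into node 0) — and find the resistance seen between A (node 2) and B (node 0).
Reduce the network between node 2 (A) and node 0 (B) by series/parallel combination:
  Rp1 = R1 ‖ R3 (parallel, both between nodes 0 and 1) = 1/(1/8.2 + 1/2000) = 8.167 Ω
  Rs1 = R2 + Rp1 (series, joined only at node 1) = 1100 + 8.167 = 1108 Ω
  Rp2 = R4 ‖ Rs1 (parallel, both between nodes 0 and 2) = 1/(1/75 + 1/1108) = 70.25 Ω
R_th = 70.25 Ω
I_n = V_th/R_th = 0.3157/70.25 = 0.004494 A, and R_n = R_th = 70.25 Ω

Final answer: I_n = 0.004494 A, R_n = 70.25 Ω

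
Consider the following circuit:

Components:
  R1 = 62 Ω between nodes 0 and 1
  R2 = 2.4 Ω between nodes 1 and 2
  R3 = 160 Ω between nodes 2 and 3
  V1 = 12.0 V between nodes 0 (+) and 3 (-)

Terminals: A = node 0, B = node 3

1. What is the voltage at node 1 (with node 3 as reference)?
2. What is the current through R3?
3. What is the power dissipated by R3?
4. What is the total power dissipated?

Nodal analysis, taking node 3 as the 0 V reference.
Source V1 fixes V_0 = 12 V.
KCL at each unknown node (sum of currents leaving = 0; resistances in Ω):
  Node 1: (V_1 - 12)/62 + (V_1 - V_2)/2.4 = 0
  Node 2: (V_2 - V_1)/2.4 + (V_2 - 0)/160 = 0
Collecting terms (coefficients in siemens):
  0.4328·V_1 - 0.4167·V_2 = 0.1935
  0.4229·V_2 - 0.4167·V_1 = 0
Determinant D = (0.4328)(0.4229) - (-0.4167)(-0.4167) = 0.009425
V_1 = [(0.1935)(0.4229) - (-0.4167)(0)]/D = 8.684 V
V_2 = [(0.4328)(0) - (0.1935)(-0.4167)]/D = 8.556 V
Part 1:
  Read off the nodal solution: V_1 = 8.684 V
Part 2:
  I_R3 = (V_2 - V_3)/R3 = (8.556 - 0)/160 = 0.05348 A
  Magnitude: I_R3 = 0.05348 A
Part 3:
  I_R3 = (V_2 - V_3)/R3 = (8.556 - 0)/160 = 0.05348 A
  P_R3 = I_R3² × R3 = (0.05348)² × 160 = 0.4575 W
Part 4:
  Power in each resistor, P = (ΔV)²/R:
    P_R1 = (12 - 8.684)²/62 = 0.1773 W
    P_R2 = (8.684 - 8.556)²/2.4 = 0.006863 W
    P_R3 = (8.556 - 0)²/160 = 0.4575 W
  P_total = P_R1 + P_R2 + P_R3 = 0.6417 W

Final answers:
1. V_1 = 8.684 V
2. I_R3 = 0.05348 A
3. P_R3 = 0.4575 W
4. P_total = 0.6417 W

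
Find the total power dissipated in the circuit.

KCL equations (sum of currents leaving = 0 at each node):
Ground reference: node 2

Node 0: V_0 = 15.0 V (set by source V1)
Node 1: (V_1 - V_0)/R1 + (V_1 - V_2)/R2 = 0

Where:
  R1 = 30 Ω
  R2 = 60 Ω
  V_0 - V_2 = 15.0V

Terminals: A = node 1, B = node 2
Nodal analysis, taking node 2 as the 0 V reference.
Source V1 fixes V_0 = 15 V.
KCL at each unknown node (sum of currents leaving = 0; resistances in Ω):
  Node 1: (V_1 - 15)/30 + (V_1 - 0)/60 = 0
Collecting terms: 0.05 × V_1 = 0.5  =>  V_1 = 10 V
Power in each resistor, P = (ΔV)²/R:
  P_R1 = (15 - 10)²/30 = 0.8333 W
  P_R2 = (10 - 0)²/60 = 1.667 W
P_total = P_R1 + P_R2 = 2.5 W

Final answer: 2.5 W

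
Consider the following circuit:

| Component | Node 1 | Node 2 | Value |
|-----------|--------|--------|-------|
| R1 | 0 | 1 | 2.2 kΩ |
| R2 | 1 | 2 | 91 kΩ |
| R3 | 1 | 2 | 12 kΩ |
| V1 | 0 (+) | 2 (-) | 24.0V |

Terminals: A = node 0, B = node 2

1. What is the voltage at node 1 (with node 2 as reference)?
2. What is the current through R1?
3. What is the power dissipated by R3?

Nodal analysis, taking node 2 as the 0 V reference.
Source V1 fixes V_0 = 24 V.
KCL at each unknown node (sum of currents leaving = 0; resistances in Ω):
  Node 1: (V_1 - 24)/2200 + (V_1 - 0)/91000 + (V_1 - 0)/12000 = 0
Collecting terms: 0.0005489 × V_1 = 0.01091  =>  V_1 = 19.88 V
Part 1:
  Read off the nodal solution: V_1 = 19.88 V
Part 2:
  I_R1 = (V_0 - V_1)/R1 = (24 - 19.88)/2200 = 0.001875 A
  Magnitude: I_R1 = 0.001875 A
Part 3:
  I_R3 = (V_1 - V_2)/R3 = (19.88 - 0)/12000 = 0.001656 A
  P_R3 = I_R3² × R3 = (0.001656)² × 12000 = 0.03292 W

Final answers:
1. V_1 = 19.88 V
2. I_R1 = 0.001875 A
3. P_R3 = 0.03292 W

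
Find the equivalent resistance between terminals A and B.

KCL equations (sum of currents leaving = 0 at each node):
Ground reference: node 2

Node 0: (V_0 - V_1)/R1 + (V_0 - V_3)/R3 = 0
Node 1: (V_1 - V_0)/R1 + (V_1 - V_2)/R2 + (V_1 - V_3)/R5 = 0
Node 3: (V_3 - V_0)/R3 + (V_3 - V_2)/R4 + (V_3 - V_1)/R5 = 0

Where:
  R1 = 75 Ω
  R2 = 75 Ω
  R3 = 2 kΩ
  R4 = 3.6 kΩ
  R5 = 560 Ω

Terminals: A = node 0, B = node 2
The network is not a plain series/parallel combination. Inject a 1 A test current into terminal A (node 0) and return it from terminal B (node 2); then R_eq = V_A / (1 A).
Nodal analysis, taking node 2 as the 0 V reference.
Current source I_test pushes 1 A into node 0 and draws it out of node 2.
KCL at each unknown node (sum of currents leaving = 0; resistances in Ω):
  Node 0: (V_0 - V_1)/75 + (V_0 - V_3)/2000 - 1 = 0
  Node 1: (V_1 - V_0)/75 + (V_1 - 0)/75 + (V_1 - V_3)/560 = 0
  Node 3: (V_3 - V_0)/2000 + (V_3 - V_1)/560 + (V_3 - 0)/3600 = 0
Collecting terms (coefficients in siemens):
  0.01383·V_0 - 0.01333·V_1 - 0.0005·V_3 = 1
  0.02845·V_1 - 0.01333·V_0 - 0.001786·V_3 = 0
  0.002563·V_3 - 0.0005·V_0 - 0.001786·V_1 = 0
Solving these 3 simultaneous equations (Gaussian elimination) gives:
  V_0 = 145.9 V, V_1 = 73.34 V, V_3 = 79.54 V
R_eq = V_0 / 1 A = 145.9 Ω

Final answer: 145.9 Ω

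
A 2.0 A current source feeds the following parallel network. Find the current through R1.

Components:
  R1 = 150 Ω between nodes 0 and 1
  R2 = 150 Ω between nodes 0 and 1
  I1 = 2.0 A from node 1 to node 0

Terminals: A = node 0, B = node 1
All resistors sit directly between nodes 0 and 1, so they are in parallel and share one voltage V; the full source current 2 A splits among them.
1/R_par = 1/150 + 1/150 = 0.01333 S  =>  R_par = 75 Ω
V = I × R_par = 2 × 75 = 150 V
I_R1 = V/R1 = 150/150 = 1 A

Final answer: 1 A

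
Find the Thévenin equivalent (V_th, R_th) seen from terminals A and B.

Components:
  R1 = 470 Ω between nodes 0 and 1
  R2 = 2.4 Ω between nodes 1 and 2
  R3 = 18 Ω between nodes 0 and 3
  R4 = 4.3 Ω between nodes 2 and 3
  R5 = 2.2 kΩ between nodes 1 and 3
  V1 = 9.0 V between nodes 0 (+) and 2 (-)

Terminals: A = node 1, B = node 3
Step 1 — V_th is the open-circuit voltage V_A - V_B (nothing connected across the terminals).
Nodal analysis, taking node 2 as the 0 V reference.
Source V1 fixes V_0 = 9 V.
KCL at each unknown node (sum of currents leaving = 0; resistances in Ω):
  Node 1: (V_1 - 9)/470 + (V_1 - 0)/2.4 + (V_1 - V_3)/2200 = 0
  Node 3: (V_3 - 9)/18 + (V_3 - 0)/4.3 + (V_3 - V_1)/2200 = 0
Collecting terms (coefficients in siemens):
  0.4192·V_1 - 0.0004545·V_3 = 0.01915
  0.2886·V_3 - 0.0004545·V_1 = 0.5
Determinant D = (0.4192)(0.2886) - (-0.0004545)(-0.0004545) = 0.121
V_1 = [(0.01915)(0.2886) - (-0.0004545)(0.5)]/D = 0.04755 V
V_3 = [(0.4192)(0.5) - (0.01915)(-0.0004545)]/D = 1.733 V
V_th = V_1 - V_3 = 0.04755 - 1.733 = -1.685 V
Step 2 — R_th: zero the source — replace V1 by a short circuit (node 2 merges into node 0) — and find the resistance seen between A (node 1) and B (node 3).
Reduce the network between node 1 (A) and node 3 (B) by series/parallel combination:
  Rp1 = R1 ‖ R2 (parallel, both between nodes 0 and 1) = 1/(1/470 + 1/2.4) = 2.388 Ω
  Rp2 = R3 ‖ R4 (parallel, both between nodes 0 and 3) = 1/(1/18 + 1/4.3) = 3.471 Ω
  Rs1 = Rp1 + Rp2 (series, joined only at node 0) = 2.388 + 3.471 = 5.859 Ω
  Rp3 = R5 ‖ Rs1 (parallel, both between nodes 1 and 3) = 1/(1/2200 + 1/5.859) = 5.843 Ω
R_th = 5.843 Ω

Final answer: V_th = -1.685 V, R_th = 5.843 Ω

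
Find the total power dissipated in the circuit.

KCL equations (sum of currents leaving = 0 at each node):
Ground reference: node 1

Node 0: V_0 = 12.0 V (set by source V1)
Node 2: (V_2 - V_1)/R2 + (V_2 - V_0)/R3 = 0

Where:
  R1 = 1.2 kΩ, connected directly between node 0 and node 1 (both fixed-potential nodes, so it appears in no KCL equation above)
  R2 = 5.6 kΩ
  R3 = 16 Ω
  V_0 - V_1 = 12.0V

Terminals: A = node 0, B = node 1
Nodal analysis, taking node 1 as the 0 V reference.
Source V1 fixes V_0 = 12 V.
KCL at each unknown node (sum of currents leaving = 0; resistances in Ω):
  Node 2: (V_2 - 0)/5600 + (V_2 - 12)/16 = 0
Collecting terms: 0.06268 × V_2 = 0.75  =>  V_2 = 11.97 V
Power in each resistor, P = (ΔV)²/R:
  P_R1 = (12 - 0)²/1200 = 0.12 W
  P_R2 = (0 - 11.97)²/5600 = 0.02557 W
  P_R3 = (12 - 11.97)²/16 = 0.00007305 W
P_total = P_R1 + P_R2 + P_R3 = 0.1456 W

Final answer: 0.1456 W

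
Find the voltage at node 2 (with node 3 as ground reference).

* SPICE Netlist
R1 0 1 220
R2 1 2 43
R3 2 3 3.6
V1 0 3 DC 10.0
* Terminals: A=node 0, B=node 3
Nodal analysis, taking node 3 as the 0 V reference.
Source V1 fixes V_0 = 10 V.
KCL at each unknown node (sum of currents leaving = 0; resistances in Ω):
  Node 1: (V_1 - 10)/220 + (V_1 - V_2)/43 = 0
  Node 2: (V_2 - V_1)/43 + (V_2 - 0)/3.6 = 0
Collecting terms (coefficients in siemens):
  0.0278·V_1 - 0.02326·V_2 = 0.04545
  0.301·V_2 - 0.02326·V_1 = 0
Determinant D = (0.0278)(0.301) - (-0.02326)(-0.02326) = 0.007828
V_1 = [(0.04545)(0.301) - (-0.02326)(0)]/D = 1.748 V
V_2 = [(0.0278)(0) - (0.04545)(-0.02326)]/D = 0.135 V
The requested potential is V_2 = 0.135 V.

Final answer: V_2 = 0.135 V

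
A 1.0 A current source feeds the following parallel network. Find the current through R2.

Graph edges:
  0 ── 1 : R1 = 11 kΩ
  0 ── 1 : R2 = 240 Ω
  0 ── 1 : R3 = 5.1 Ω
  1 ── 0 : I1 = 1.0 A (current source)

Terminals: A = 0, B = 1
All resistors sit directly between nodes 0 and 1, so they are in parallel and share one voltage V; the full source current 1 A splits among them.
1/R_par = 1/11000 + 1/240 + 1/5.1 = 0.2003 S  =>  R_par = 4.992 Ω
V = I × R_par = 1 × 4.992 = 4.992 V
I_R2 = V/R2 = 4.992/240 = 0.0208 A

Final answer: 0.0208 A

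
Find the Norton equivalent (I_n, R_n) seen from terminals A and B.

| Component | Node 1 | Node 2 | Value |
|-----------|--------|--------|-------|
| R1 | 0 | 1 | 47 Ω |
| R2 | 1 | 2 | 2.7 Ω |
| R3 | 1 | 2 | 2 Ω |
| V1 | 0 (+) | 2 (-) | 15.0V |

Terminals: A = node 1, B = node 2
Find the Thévenin equivalent first; then I_n = V_th/R_th and R_n = R_th.
Step 1 — V_th is the open-circuit voltage V_A - V_B (nothing connected across the terminals).
Nodal analysis, taking node 2 as the 0 V reference.
Source V1 fixes V_0 = 15 V.
KCL at each unknown node (sum of currents leaving = 0; resistances in Ω):
  Node 1: (V_1 - 15)/47 + (V_1 - 0)/2.7 + (V_1 - 0)/2 = 0
Collecting terms: 0.8916 × V_1 = 0.3191  =>  V_1 = 0.3579 V
V_th = V_1 - V_2 = 0.3579 - 0 = 0.3579 V
Step 2 — R_th: zero the source — replace V1 by a short circuit (node 2 merges into node 0) — and find the resistance seen between A (node 1) and B (node 0).
Reduce the network between node 1 (A) and node 0 (B) by series/parallel combination:
  Rp1 = R1 ‖ R2 ‖ R3 (parallel, all between nodes 0 and 1) = 1/(1/47 + 1/2.7 + 1/2) = 1.122 Ω
R_th = 1.122 Ω
I_n = V_th/R_th = 0.3579/1.122 = 0.3191 A, and R_n = R_th = 1.122 Ω

Final answer: I_n = 0.3191 A, R_n = 1.122 Ω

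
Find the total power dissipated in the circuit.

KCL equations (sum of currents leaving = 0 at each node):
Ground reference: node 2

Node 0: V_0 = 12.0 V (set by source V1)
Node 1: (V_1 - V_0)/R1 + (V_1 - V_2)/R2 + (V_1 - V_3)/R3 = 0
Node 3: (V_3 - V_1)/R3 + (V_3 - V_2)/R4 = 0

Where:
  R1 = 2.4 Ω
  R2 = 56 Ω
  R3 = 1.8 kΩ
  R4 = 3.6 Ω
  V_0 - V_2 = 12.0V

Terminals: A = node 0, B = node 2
Nodal analysis, taking node 2 as the 0 V reference.
Source V1 fixes V_0 = 12 V.
KCL at each unknown node (sum of currents leaving = 0; resistances in Ω):
  Node 1: (V_1 - 12)/2.4 + (V_1 - 0)/56 + (V_1 - V_3)/1800 = 0
  Node 3: (V_3 - V_1)/1800 + (V_3 - 0)/3.6 = 0
Collecting terms (coefficients in siemens):
  0.4351·V_1 - 0.0005556·V_3 = 5
  0.2783·V_3 - 0.0005556·V_1 = 0
Determinant D = (0.4351)(0.2783) - (-0.0005556)(-0.0005556) = 0.1211
V_1 = [(5)(0.2783) - (-0.0005556)(0)]/D = 11.49 V
V_3 = [(0.4351)(0) - (5)(-0.0005556)]/D = 0.02294 V
Power in each resistor, P = (ΔV)²/R:
  P_R1 = (12 - 11.49)²/2.4 = 0.1074 W
  P_R2 = (11.49 - 0)²/56 = 2.358 W
  P_R3 = (11.49 - 0.02294)²/1800 = 0.07308 W
  P_R4 = (0 - 0.02294)²/3.6 = 0.0001462 W
P_total = P_R1 + P_R2 + P_R3 + P_R4 = 2.539 W

Final answer: 2.539 W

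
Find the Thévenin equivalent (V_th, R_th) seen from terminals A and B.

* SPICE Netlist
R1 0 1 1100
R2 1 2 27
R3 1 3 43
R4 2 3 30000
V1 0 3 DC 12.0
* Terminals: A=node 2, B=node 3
Step 1 — V_th is the open-circuit voltage V_A - V_B (nothing connected across the terminals).
Nodal analysis, taking node 3 as the 0 V reference.
Source V1 fixes V_0 = 12 V.
KCL at each unknown node (sum of currents leaving = 0; resistances in Ω):
  Node 1: (V_1 - 12)/1100 + (V_1 - V_2)/27 + (V_1 - 0)/43 = 0
  Node 2: (V_2 - V_1)/27 + (V_2 - 0)/30000 = 0
Collecting terms (coefficients in siemens):
  0.0612·V_1 - 0.03704·V_2 = 0.01091
  0.03707·V_2 - 0.03704·V_1 = 0
Determinant D = (0.0612)(0.03707) - (-0.03704)(-0.03704) = 0.000897
V_1 = [(0.01091)(0.03707) - (-0.03704)(0)]/D = 0.4508 V
V_2 = [(0.0612)(0) - (0.01091)(-0.03704)]/D = 0.4504 V
V_th = V_2 - V_3 = 0.4504 - 0 = 0.4504 V
Step 2 — R_th: zero the source — replace V1 by a short circuit (node 3 merges into node 0) — and find the resistance seen between A (node 2) and B (node 0).
Reduce the network between node 2 (A) and node 0 (B) by series/parallel combination:
  Rp1 = R1 ‖ R3 (parallel, both between nodes 0 and 1) = 1/(1/1100 + 1/43) = 41.38 Ω
  Rs1 = R2 + Rp1 (series, joined only at node 1) = 27 + 41.38 = 68.38 Ω
  Rp2 = R4 ‖ Rs1 (parallel, both between nodes 0 and 2) = 1/(1/30000 + 1/68.38) = 68.23 Ω
R_th = 68.23 Ω

Final answer: V_th = 0.4504 V, R_th = 68.23 Ω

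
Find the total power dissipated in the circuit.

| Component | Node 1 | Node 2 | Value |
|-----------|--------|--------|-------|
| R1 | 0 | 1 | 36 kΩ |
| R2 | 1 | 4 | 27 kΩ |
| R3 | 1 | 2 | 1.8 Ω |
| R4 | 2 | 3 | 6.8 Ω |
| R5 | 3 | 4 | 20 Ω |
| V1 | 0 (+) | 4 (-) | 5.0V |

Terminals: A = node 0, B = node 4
Nodal analysis, taking node 4 as the 0 V reference.
Source V1 fixes V_0 = 5 V.
KCL at each unknown node (sum of currents leaving = 0; resistances in Ω):
  Node 1: (V_1 - 5)/36000 + (V_1 - 0)/27000 + (V_1 - V_2)/1.8 = 0
  Node 2: (V_2 - V_1)/1.8 + (V_2 - V_3)/6.8 = 0
  Node 3: (V_3 - V_2)/6.8 + (V_3 - 0)/20 = 0
Collecting terms (coefficients in siemens):
  0.5556·V_1 - 0.5556·V_2 = 0.0001389
  0.7026·V_2 - 0.5556·V_1 - 0.1471·V_3 = 0
  0.1971·V_3 - 0.1471·V_2 = 0
Solving these 3 simultaneous equations (Gaussian elimination) gives:
  V_1 = 0.003965 V, V_2 = 0.003715 V, V_3 = 0.002773 V
Power in each resistor, P = (ΔV)²/R:
  P_R1 = (5 - 0.003965)²/36000 = 0.0006933 W
  P_R2 = (0.003965 - 0)²/27000 = 0.0000000005822 W
  P_R3 = (0.003965 - 0.003715)²/1.8 = 0.00000003459 W
  P_R4 = (0.003715 - 0.002773)²/6.8 = 0.0000001307 W
  P_R5 = (0.002773 - 0)²/20 = 0.0000003844 W
P_total = P_R1 + P_R2 + P_R3 + P_R4 + P_R5 = 0.0006939 W

Final answer: 0.0006939 W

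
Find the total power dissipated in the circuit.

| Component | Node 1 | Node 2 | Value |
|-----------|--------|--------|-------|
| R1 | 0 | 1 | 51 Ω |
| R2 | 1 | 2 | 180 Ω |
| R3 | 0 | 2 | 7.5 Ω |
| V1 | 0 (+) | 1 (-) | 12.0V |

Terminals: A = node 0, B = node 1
Nodal analysis, taking node 1 as the 0 V reference.
Source V1 fixes V_0 = 12 V.
KCL at each unknown node (sum of currents leaving = 0; resistances in Ω):
  Node 2: (V_2 - 0)/180 + (V_2 - 12)/7.5 = 0
Collecting terms: 0.1389 × V_2 = 1.6  =>  V_2 = 11.52 V
Power in each resistor, P = (ΔV)²/R:
  P_R1 = (12 - 0)²/51 = 2.824 W
  P_R2 = (0 - 11.52)²/180 = 0.7373 W
  P_R3 = (12 - 11.52)²/7.5 = 0.03072 W
P_total = P_R1 + P_R2 + P_R3 = 3.592 W

Final answer: 3.592 W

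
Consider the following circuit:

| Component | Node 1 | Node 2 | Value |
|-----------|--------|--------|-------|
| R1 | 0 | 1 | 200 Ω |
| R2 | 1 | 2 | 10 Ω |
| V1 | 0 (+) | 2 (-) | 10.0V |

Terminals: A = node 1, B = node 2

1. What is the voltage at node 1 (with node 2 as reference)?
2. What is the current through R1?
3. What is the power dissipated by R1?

Nodal analysis, taking node 2 as the 0 V reference.
Source V1 fixes V_0 = 10 V.
KCL at each unknown node (sum of currents leaving = 0; resistances in Ω):
  Node 1: (V_1 - 10)/200 + (V_1 - 0)/10 = 0
Collecting terms: 0.105 × V_1 = 0.05  =>  V_1 = 0.4762 V
Part 1:
  Read off the nodal solution: V_1 = 0.4762 V
Part 2:
  I_R1 = (V_0 - V_1)/R1 = (10 - 0.4762)/200 = 0.04762 A
  Magnitude: I_R1 = 0.04762 A
Part 3:
  I_R1 = (V_0 - V_1)/R1 = (10 - 0.4762)/200 = 0.04762 A
  P_R1 = I_R1² × R1 = (0.04762)² × 200 = 0.4535 W

Final answers:
1. V_1 = 0.4762 V
2. I_R1 = 0.04762 A
3. P_R1 = 0.4535 W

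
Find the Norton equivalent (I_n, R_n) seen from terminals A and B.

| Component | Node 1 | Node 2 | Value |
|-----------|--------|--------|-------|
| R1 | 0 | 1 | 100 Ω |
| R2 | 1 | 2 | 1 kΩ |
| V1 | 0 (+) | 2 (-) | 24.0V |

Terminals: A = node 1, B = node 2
Find the Thévenin equivalent first; then I_n = V_th/R_th and R_n = R_th.
Step 1 — V_th is the open-circuit voltage V_A - V_B (nothing connected across the terminals).
Nodal analysis, taking node 2 as the 0 V reference.
Source V1 fixes V_0 = 24 V.
KCL at each unknown node (sum of currents leaving = 0; resistances in Ω):
  Node 1: (V_1 - 24)/100 + (V_1 - 0)/1000 = 0
Collecting terms: 0.011 × V_1 = 0.24  =>  V_1 = 21.82 V
V_th = V_1 - V_2 = 21.82 - 0 = 21.82 V
Step 2 — R_th: zero the source — replace V1 by a short circuit (node 2 merges into node 0) — and find the resistance seen between A (node 1) and B (node 0).
Reduce the network between node 1 (A) and node 0 (B) by series/parallel combination:
  Rp1 = R1 ‖ R2 (parallel, both between nodes 0 and 1) = 1/(1/100 + 1/1000) = 90.91 Ω
R_th = 90.91 Ω
I_n = V_th/R_th = 21.82/90.91 = 0.24 A, and R_n = R_th = 90.91 Ω

Final answer: I_n = 0.24 A, R_n = 90.91 Ω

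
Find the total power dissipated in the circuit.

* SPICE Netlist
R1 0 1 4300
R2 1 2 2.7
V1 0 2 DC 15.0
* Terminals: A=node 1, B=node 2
Nodal analysis, taking node 2 as the 0 V reference.
Source V1 fixes V_0 = 15 V.
KCL at each unknown node (sum of currents leaving = 0; resistances in Ω):
  Node 1: (V_1 - 15)/4300 + (V_1 - 0)/2.7 = 0
Collecting terms: 0.3706 × V_1 = 0.003488  =>  V_1 = 0.009413 V
Power in each resistor, P = (ΔV)²/R:
  P_R1 = (15 - 0.009413)²/4300 = 0.05226 W
  P_R2 = (0.009413 - 0)²/2.7 = 0.00003281 W
P_total = P_R1 + P_R2 = 0.05229 W

Final answer: 0.05229 W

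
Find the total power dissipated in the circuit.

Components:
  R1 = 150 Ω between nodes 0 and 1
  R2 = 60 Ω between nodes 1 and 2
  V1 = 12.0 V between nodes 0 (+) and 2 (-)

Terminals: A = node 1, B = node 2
Nodal analysis, taking node 2 as the 0 V reference.
Source V1 fixes V_0 = 12 V.
KCL at each unknown node (sum of currents leaving = 0; resistances in Ω):
  Node 1: (V_1 - 12)/150 + (V_1 - 0)/60 = 0
Collecting terms: 0.02333 × V_1 = 0.08  =>  V_1 = 3.429 V
Power in each resistor, P = (ΔV)²/R:
  P_R1 = (12 - 3.429)²/150 = 0.4898 W
  P_R2 = (3.429 - 0)²/60 = 0.1959 W
P_total = P_R1 + P_R2 = 0.6857 W

Final answer: 0.6857 W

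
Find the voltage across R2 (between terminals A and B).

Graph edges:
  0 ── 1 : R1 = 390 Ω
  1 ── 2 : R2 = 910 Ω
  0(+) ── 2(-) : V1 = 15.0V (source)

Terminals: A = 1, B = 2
R1 and R2 are in series across V1 (node 0 → node 1 → node 2), and the output A–B is taken across R2, so this is a voltage divider.
Series current: I = V1/(R1 + R2) = 15/(390 + 910) = 15/1300 = 0.01154 A
V_R2 = I × R2 = V1 × R2/(R1 + R2) = 15 × 910/1300 = 10.5 V

Final answer: 10.5 V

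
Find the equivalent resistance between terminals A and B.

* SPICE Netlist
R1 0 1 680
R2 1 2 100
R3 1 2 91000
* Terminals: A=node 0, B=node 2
Reduce the network between node 0 (A) and node 2 (B) by series/parallel combination:
  Rp1 = R2 ‖ R3 (parallel, both between nodes 1 and 2) = 1/(1/100 + 1/91000) = 99.89 Ω
  Rs1 = R1 + Rp1 (series, joined only at node 1) = 680 + 99.89 = 779.9 Ω
R_eq = 779.9 Ω

Final answer: 779.9 Ω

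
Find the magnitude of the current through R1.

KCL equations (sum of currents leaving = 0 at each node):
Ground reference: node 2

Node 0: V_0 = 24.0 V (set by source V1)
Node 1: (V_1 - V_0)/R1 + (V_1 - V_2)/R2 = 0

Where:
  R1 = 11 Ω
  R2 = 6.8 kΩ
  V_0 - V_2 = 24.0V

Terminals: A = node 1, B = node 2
Nodal analysis, taking node 2 as the 0 V reference.
Source V1 fixes V_0 = 24 V.
KCL at each unknown node (sum of currents leaving = 0; resistances in Ω):
  Node 1: (V_1 - 24)/11 + (V_1 - 0)/6800 = 0
Collecting terms: 0.09106 × V_1 = 2.182  =>  V_1 = 23.96 V
I_R1 = (V_0 - V_1)/R1 = (24 - 23.96)/11 = 0.003524 A
|I_R1| = 0.003524 A

Final answer: |I_R1| = 0.003524 A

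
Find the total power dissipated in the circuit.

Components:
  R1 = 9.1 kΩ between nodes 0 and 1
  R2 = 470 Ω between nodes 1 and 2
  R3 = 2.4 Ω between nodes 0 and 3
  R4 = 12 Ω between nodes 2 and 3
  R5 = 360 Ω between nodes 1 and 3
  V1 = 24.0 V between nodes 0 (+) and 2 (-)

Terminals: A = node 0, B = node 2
Nodal analysis, taking node 2 as the 0 V reference.
Source V1 fixes V_0 = 24 V.
KCL at each unknown node (sum of currents leaving = 0; resistances in Ω):
  Node 1: (V_1 - 24)/9100 + (V_1 - 0)/470 + (V_1 - V_3)/360 = 0
  Node 3: (V_3 - 24)/2.4 + (V_3 - 0)/12 + (V_3 - V_1)/360 = 0
Collecting terms (coefficients in siemens):
  0.005015·V_1 - 0.002778·V_3 = 0.002637
  0.5028·V_3 - 0.002778·V_1 = 10
Determinant D = (0.005015)(0.5028) - (-0.002778)(-0.002778) = 0.002514
V_1 = [(0.002637)(0.5028) - (-0.002778)(10)]/D = 11.58 V
V_3 = [(0.005015)(10) - (0.002637)(-0.002778)]/D = 19.95 V
Power in each resistor, P = (ΔV)²/R:
  P_R1 = (24 - 11.58)²/9100 = 0.01696 W
  P_R2 = (11.58 - 0)²/470 = 0.2852 W
  P_R3 = (24 - 19.95)²/2.4 = 6.823 W
  P_R4 = (0 - 19.95)²/12 = 33.18 W
  P_R5 = (11.58 - 19.95)²/360 = 0.1949 W
P_total = P_R1 + P_R2 + P_R3 + P_R4 + P_R5 = 40.5 W

Final answer: 40.5 W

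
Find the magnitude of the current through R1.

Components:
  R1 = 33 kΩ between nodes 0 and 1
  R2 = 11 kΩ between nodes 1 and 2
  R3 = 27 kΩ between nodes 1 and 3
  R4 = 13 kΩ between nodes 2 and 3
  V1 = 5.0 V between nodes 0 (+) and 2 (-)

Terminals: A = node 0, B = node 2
Nodal analysis, taking node 2 as the 0 V reference.
Source V1 fixes V_0 = 5 V.
KCL at each unknown node (sum of currents leaving = 0; resistances in Ω):
  Node 1: (V_1 - 5)/33000 + (V_1 - 0)/11000 + (V_1 - V_3)/27000 = 0
  Node 3: (V_3 - V_1)/27000 + (V_3 - 0)/13000 = 0
Collecting terms (coefficients in siemens):
  0.0001582·V_1 - 0.00003704·V_3 = 0.0001515
  0.000114·V_3 - 0.00003704·V_1 = 0
Determinant D = (0.0001582)(0.000114) - (-0.00003704)(-0.00003704) = 0.00000001666
V_1 = [(0.0001515)(0.000114) - (-0.00003704)(0)]/D = 1.036 V
V_3 = [(0.0001582)(0) - (0.0001515)(-0.00003704)]/D = 0.3368 V
I_R1 = (V_0 - V_1)/R1 = (5 - 1.036)/33000 = 0.0001201 A
|I_R1| = 0.0001201 A

Final answer: |I_R1| = 0.0001201 A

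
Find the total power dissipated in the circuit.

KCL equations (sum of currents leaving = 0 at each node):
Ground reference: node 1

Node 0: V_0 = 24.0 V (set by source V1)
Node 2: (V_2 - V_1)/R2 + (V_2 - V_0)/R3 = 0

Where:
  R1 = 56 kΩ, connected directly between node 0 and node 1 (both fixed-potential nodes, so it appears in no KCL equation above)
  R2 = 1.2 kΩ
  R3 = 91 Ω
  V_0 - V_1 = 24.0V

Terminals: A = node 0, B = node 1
Nodal analysis, taking node 1 as the 0 V reference.
Source V1 fixes V_0 = 24 V.
KCL at each unknown node (sum of currents leaving = 0; resistances in Ω):
  Node 2: (V_2 - 0)/1200 + (V_2 - 24)/91 = 0
Collecting terms: 0.01182 × V_2 = 0.2637  =>  V_2 = 22.31 V
Power in each resistor, P = (ΔV)²/R:
  P_R1 = (24 - 0)²/56000 = 0.01029 W
  P_R2 = (0 - 22.31)²/1200 = 0.4147 W
  P_R3 = (24 - 22.31)²/91 = 0.03145 W
P_total = P_R1 + P_R2 + P_R3 = 0.4565 W

Final answer: 0.4565 W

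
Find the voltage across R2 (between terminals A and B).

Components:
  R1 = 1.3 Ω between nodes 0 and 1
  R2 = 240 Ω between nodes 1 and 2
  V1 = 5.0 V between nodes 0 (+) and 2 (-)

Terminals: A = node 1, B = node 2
R1 and R2 are in series across V1 (node 0 → node 1 → node 2), and the output A–B is taken across R2, so this is a voltage divider.
Series current: I = V1/(R1 + R2) = 5/(1.3 + 240) = 5/241.3 = 0.02072 A
V_R2 = I × R2 = V1 × R2/(R1 + R2) = 5 × 240/241.3 = 4.973 V

Final answer: 4.973 V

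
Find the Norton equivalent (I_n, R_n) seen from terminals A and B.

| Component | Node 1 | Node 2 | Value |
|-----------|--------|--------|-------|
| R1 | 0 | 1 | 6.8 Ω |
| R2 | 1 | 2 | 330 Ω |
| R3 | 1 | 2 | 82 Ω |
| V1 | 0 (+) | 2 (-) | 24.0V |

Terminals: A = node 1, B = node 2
Find the Thévenin equivalent first; then I_n = V_th/R_th and R_n = R_th.
Step 1 — V_th is the open-circuit voltage V_A - V_B (nothing connected across the terminals).
Nodal analysis, taking node 2 as the 0 V reference.
Source V1 fixes V_0 = 24 V.
KCL at each unknown node (sum of currents leaving = 0; resistances in Ω):
  Node 1: (V_1 - 24)/6.8 + (V_1 - 0)/330 + (V_1 - 0)/82 = 0
Collecting terms: 0.1623 × V_1 = 3.529  =>  V_1 = 21.75 V
V_th = V_1 - V_2 = 21.75 - 0 = 21.75 V
Step 2 — R_th: zero the source — replace V1 by a short circuit (node 2 merges into node 0) — and find the resistance seen between A (node 1) and B (node 0).
Reduce the network between node 1 (A) and node 0 (B) by series/parallel combination:
  Rp1 = R1 ‖ R2 ‖ R3 (parallel, all between nodes 0 and 1) = 1/(1/6.8 + 1/330 + 1/82) = 6.162 Ω
R_th = 6.162 Ω
I_n = V_th/R_th = 21.75/6.162 = 3.529 A, and R_n = R_th = 6.162 Ω

Final answer: I_n = 3.529 A, R_n = 6.162 Ω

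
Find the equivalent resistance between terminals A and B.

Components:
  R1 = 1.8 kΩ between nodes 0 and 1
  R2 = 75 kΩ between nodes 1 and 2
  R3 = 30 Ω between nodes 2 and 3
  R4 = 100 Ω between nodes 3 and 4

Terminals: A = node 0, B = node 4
Reduce the network between node 0 (A) and node 4 (B) by series/parallel combination:
  Rs1 = R1 + R2 (series, joined only at node 1) = 1800 + 75000 = 76800 Ω
  Rs2 = R3 + Rs1 (series, joined only at node 2) = 30 + 76800 = 76830 Ω
  Rs3 = R4 + Rs2 (series, joined only at node 3) = 100 + 76830 = 76930 Ω
R_eq = 76.93 kΩ

Final answer: 76.93 kΩ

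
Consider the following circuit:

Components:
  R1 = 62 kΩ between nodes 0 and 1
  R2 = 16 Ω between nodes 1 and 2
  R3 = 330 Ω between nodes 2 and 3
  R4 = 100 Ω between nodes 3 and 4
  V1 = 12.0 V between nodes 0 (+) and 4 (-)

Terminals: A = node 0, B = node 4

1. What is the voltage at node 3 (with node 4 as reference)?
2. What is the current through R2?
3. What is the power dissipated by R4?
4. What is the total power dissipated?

Nodal analysis, taking node 4 as the 0 V reference.
Source V1 fixes V_0 = 12 V.
KCL at each unknown node (sum of currents leaving = 0; resistances in Ω):
  Node 1: (V_1 - 12)/62000 + (V_1 - V_2)/16 = 0
  Node 2: (V_2 - V_1)/16 + (V_2 - V_3)/330 = 0
  Node 3: (V_3 - V_2)/330 + (V_3 - 0)/100 = 0
Collecting terms (coefficients in siemens):
  0.06252·V_1 - 0.0625·V_2 = 0.0001935
  0.06553·V_2 - 0.0625·V_1 - 0.00303·V_3 = 0
  0.01303·V_3 - 0.00303·V_2 = 0
Solving these 3 simultaneous equations (Gaussian elimination) gives:
  V_1 = 0.08571 V, V_2 = 0.08263 V, V_3 = 0.01922 V
Part 1:
  Read off the nodal solution: V_3 = 0.01922 V
Part 2:
  I_R2 = (V_1 - V_2)/R2 = (0.08571 - 0.08263)/16 = 0.0001922 A
  Magnitude: I_R2 = 0.0001922 A
Part 3:
  I_R4 = (V_3 - V_4)/R4 = (0.01922 - 0)/100 = 0.0001922 A
  P_R4 = I_R4² × R4 = (0.0001922)² × 100 = 0.000003693 W
Part 4:
  Power in each resistor, P = (ΔV)²/R:
    P_R1 = (12 - 0.08571)²/62000 = 0.00229 W
    P_R2 = (0.08571 - 0.08263)²/16 = 0.0000005908 W
    P_R3 = (0.08263 - 0.01922)²/330 = 0.00001219 W
    P_R4 = (0.01922 - 0)²/100 = 0.000003693 W
  P_total = P_R1 + P_R2 + P_R3 + P_R4 = 0.002306 W

Final answers:
1. V_3 = 0.01922 V
2. I_R2 = 0.0001922 A
3. P_R4 = 3.693e-06 W
4. P_total = 0.002306 W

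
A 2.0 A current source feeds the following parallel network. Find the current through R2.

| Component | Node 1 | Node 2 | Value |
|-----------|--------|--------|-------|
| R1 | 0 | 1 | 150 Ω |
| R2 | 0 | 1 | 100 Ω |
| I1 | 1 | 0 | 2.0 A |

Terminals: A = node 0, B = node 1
All resistors sit directly between nodes 0 and 1, so they are in parallel and share one voltage V; the full source current 2 A splits among them.
1/R_par = 1/150 + 1/100 = 0.01667 S  =>  R_par = 60 Ω
V = I × R_par = 2 × 60 = 120 V
I_R2 = V/R2 = 120/100 = 1.2 A

Final answer: 1.2 A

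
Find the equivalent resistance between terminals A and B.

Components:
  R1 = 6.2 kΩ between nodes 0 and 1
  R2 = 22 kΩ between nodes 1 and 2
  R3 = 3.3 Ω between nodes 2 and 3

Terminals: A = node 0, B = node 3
Reduce the network between node 0 (A) and node 3 (B) by series/parallel combination:
  Rs1 = R1 + R2 (series, joined only at node 1) = 6200 + 22000 = 28200 Ω
  Rs2 = R3 + Rs1 (series, joined only at node 2) = 3.3 + 28200 = 28200 Ω
R_eq = 28.2 kΩ

Final answer: 28.2 kΩ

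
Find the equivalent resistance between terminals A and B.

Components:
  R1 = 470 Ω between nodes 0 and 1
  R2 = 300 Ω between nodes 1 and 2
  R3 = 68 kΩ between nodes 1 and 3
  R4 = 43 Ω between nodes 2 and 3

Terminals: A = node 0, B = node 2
Reduce the network between node 0 (A) and node 2 (B) by series/parallel combination:
  Rs1 = R3 + R4 (series, joined only at node 3) = 68000 + 43 = 68040 Ω
  Rp1 = R2 ‖ Rs1 (parallel, both between nodes 1 and 2) = 1/(1/300 + 1/68040) = 298.7 Ω
  Rs2 = R1 + Rp1 (series, joined only at node 1) = 470 + 298.7 = 768.7 Ω
R_eq = 768.7 Ω

Final answer: 768.7 Ω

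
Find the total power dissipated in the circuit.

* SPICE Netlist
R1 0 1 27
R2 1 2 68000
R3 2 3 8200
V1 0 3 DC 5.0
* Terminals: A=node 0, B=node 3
Nodal analysis, taking node 3 as the 0 V reference.
Source V1 fixes V_0 = 5 V.
KCL at each unknown node (sum of currents leaving = 0; resistances in Ω):
  Node 1: (V_1 - 5)/27 + (V_1 - V_2)/68000 = 0
  Node 2: (V_2 - V_1)/68000 + (V_2 - 0)/8200 = 0
Collecting terms (coefficients in siemens):
  0.03705·V_1 - 0.00001471·V_2 = 0.1852
  0.0001367·V_2 - 0.00001471·V_1 = 0
Determinant D = (0.03705)(0.0001367) - (-0.00001471)(-0.00001471) = 0.000005063
V_1 = [(0.1852)(0.0001367) - (-0.00001471)(0)]/D = 4.998 V
V_2 = [(0.03705)(0) - (0.1852)(-0.00001471)]/D = 0.5379 V
Power in each resistor, P = (ΔV)²/R:
  P_R1 = (5 - 4.998)²/27 = 0.0000001162 W
  P_R2 = (4.998 - 0.5379)²/68000 = 0.0002926 W
  P_R3 = (0.5379 - 0)²/8200 = 0.00003528 W
P_total = P_R1 + P_R2 + P_R3 = 0.000328 W

Final answer: 0.000328 W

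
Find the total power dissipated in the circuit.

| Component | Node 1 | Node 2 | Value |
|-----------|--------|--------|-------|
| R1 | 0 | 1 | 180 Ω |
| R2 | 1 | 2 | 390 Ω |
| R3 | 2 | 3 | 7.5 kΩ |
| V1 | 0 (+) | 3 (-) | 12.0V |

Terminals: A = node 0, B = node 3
Nodal analysis, taking node 3 as the 0 V reference.
Source V1 fixes V_0 = 12 V.
KCL at each unknown node (sum of currents leaving = 0; resistances in Ω):
  Node 1: (V_1 - 12)/180 + (V_1 - V_2)/390 = 0
  Node 2: (V_2 - V_1)/390 + (V_2 - 0)/7500 = 0
Collecting terms (coefficients in siemens):
  0.00812·V_1 - 0.002564·V_2 = 0.06667
  0.002697·V_2 - 0.002564·V_1 = 0
Determinant D = (0.00812)(0.002697) - (-0.002564)(-0.002564) = 0.00001533
V_1 = [(0.06667)(0.002697) - (-0.002564)(0)]/D = 11.73 V
V_2 = [(0.00812)(0) - (0.06667)(-0.002564)]/D = 11.15 V
Power in each resistor, P = (ΔV)²/R:
  P_R1 = (12 - 11.73)²/180 = 0.000398 W
  P_R2 = (11.73 - 11.15)²/390 = 0.0008623 W
  P_R3 = (11.15 - 0)²/7500 = 0.01658 W
P_total = P_R1 + P_R2 + P_R3 = 0.01784 W

Final answer: 0.01784 W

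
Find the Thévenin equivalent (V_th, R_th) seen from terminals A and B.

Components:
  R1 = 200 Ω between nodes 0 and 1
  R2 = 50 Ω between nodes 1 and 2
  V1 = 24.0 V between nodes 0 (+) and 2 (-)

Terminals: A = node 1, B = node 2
Step 1 — V_th is the open-circuit voltage V_A - V_B (nothing connected across the terminals).
Nodal analysis, taking node 2 as the 0 V reference.
Source V1 fixes V_0 = 24 V.
KCL at each unknown node (sum of currents leaving = 0; resistances in Ω):
  Node 1: (V_1 - 24)/200 + (V_1 - 0)/50 = 0
Collecting terms: 0.025 × V_1 = 0.12  =>  V_1 = 4.8 V
V_th = V_1 - V_2 = 4.8 - 0 = 4.8 V
Step 2 — R_th: zero the source — replace V1 by a short circuit (node 2 merges into node 0) — and find the resistance seen between A (node 1) and B (node 0).
Reduce the network between node 1 (A) and node 0 (B) by series/parallel combination:
  Rp1 = R1 ‖ R2 (parallel, both between nodes 0 and 1) = 1/(1/200 + 1/50) = 40 Ω
R_th = 40 Ω

Final answer: V_th = 4.8 V, R_th = 40 Ω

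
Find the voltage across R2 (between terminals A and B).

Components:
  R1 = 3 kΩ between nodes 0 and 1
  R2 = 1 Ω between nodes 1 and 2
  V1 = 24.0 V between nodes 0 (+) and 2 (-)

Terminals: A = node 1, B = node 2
R1 and R2 are in series across V1 (node 0 → node 1 → node 2), and the output A–B is taken across R2, so this is a voltage divider.
Series current: I = V1/(R1 + R2) = 24/(3000 + 1) = 24/3001 = 0.007997 A
V_R2 = I × R2 = V1 × R2/(R1 + R2) = 24 × 1/3001 = 0.007997 V

Final answer: 0.007997 V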